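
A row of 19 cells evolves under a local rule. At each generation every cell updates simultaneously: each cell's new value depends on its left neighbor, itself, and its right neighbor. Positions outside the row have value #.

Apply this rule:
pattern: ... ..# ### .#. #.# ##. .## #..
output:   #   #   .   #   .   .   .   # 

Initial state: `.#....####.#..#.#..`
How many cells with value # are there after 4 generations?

5

generation 1: .#####.....####.###
generation 2: ......#####........
generation 3: ######.....########
generation 4: ......#####........
count of #: 5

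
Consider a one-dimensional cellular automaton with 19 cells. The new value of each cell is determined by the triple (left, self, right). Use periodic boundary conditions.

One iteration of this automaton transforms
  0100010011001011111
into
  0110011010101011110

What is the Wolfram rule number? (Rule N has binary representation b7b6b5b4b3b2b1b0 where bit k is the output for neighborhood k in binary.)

156

position 15: 111 → 1  (bit 7 = 1)
position 9: 110 → 0  (bit 6 = 0)
position 0: 101 → 0  (bit 5 = 0)
position 2: 100 → 1  (bit 4 = 1)
position 8: 011 → 1  (bit 3 = 1)
position 1: 010 → 1  (bit 2 = 1)
position 4: 001 → 0  (bit 1 = 0)
position 3: 000 → 0  (bit 0 = 0)
bits b7..b0 = 10011100 = 156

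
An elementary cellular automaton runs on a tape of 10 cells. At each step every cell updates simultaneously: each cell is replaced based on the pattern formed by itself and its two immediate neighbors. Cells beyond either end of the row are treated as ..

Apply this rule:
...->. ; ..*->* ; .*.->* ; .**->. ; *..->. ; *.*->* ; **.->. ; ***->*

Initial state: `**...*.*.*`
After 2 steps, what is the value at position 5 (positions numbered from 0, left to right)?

*

....******
...*.****.
position 5 holds *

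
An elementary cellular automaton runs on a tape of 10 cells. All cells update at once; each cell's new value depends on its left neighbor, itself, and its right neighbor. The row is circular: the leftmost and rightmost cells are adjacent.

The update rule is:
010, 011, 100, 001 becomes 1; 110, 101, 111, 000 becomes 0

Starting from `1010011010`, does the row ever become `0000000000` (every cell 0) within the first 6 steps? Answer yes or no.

1011110010
1010001110
1011011000
1010010101
0011110101
1110000101
step 6 is 1110000101, still not uniform 0

no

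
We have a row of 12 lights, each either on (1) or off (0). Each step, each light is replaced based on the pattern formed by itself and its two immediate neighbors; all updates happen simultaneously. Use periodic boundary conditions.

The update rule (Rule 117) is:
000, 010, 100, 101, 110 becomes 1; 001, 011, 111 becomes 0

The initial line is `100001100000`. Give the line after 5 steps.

111100111110
000110000011
110011111001
011000001100
001111100111

001111100111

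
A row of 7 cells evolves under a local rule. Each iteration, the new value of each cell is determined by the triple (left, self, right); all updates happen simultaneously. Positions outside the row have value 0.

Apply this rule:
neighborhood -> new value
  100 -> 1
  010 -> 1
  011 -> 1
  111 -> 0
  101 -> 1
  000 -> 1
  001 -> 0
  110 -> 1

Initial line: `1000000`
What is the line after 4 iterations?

1000111

1111111
1000001
1111101
1000111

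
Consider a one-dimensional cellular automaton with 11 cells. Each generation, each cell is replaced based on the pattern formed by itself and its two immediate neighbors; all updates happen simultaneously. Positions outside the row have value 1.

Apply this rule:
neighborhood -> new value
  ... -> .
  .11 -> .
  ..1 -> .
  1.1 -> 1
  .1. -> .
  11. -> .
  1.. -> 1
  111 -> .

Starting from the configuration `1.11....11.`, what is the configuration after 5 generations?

.1.1.1..1..

generation 1: .1..1.....1
generation 2: 1.1..1.....
generation 3: .1.1..1....
generation 4: 1.1.1..1...
generation 5: .1.1.1..1..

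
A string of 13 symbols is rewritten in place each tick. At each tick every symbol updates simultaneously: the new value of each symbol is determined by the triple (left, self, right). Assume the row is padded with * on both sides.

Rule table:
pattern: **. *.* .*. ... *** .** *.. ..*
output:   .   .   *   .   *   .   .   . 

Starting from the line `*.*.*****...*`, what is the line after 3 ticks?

..*..***.....
..*...*......
..*...*......

..*...*......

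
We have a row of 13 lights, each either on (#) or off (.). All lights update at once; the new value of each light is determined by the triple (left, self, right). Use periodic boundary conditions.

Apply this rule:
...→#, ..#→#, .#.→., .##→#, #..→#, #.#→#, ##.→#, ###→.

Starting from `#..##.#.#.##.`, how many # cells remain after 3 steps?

12

step 1: .#####.#.####
step 2: ##...##.##..#
step 3: .############
count of #: 12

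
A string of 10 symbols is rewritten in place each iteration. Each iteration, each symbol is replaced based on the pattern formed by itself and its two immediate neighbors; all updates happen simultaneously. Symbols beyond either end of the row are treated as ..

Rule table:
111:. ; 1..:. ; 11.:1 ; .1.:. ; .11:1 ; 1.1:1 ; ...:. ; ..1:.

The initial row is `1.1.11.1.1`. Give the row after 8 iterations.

.1.1111.1.
..11..11..
..11..11..  (fixed point — unchanged through iteration 8)

..11..11..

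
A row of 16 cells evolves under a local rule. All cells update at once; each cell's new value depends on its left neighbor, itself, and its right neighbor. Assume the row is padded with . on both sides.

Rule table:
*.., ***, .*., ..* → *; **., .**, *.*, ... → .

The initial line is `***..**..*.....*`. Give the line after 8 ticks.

tick 1: .*.**..****...**
tick 2: **...**.**.*.*..
tick 3: ..*.*......*.**.
tick 4: .**.**....**...*
tick 5: *.....*..*..*.**
tick 6: **...********...
tick 7: ..*.*.******.*..
tick 8: .**.*..****..**.

.**.*..****..**.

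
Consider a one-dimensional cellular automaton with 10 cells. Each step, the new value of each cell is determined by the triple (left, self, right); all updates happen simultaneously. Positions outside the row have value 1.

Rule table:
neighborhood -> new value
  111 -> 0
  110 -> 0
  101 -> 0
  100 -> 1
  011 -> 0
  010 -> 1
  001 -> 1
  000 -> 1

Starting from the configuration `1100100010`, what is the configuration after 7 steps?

step 1: 0011111110
step 2: 1100000000
step 3: 0011111111
step 4: 1100000000  (repeats step 2; period 2)
step 7: 0011111111

0011111111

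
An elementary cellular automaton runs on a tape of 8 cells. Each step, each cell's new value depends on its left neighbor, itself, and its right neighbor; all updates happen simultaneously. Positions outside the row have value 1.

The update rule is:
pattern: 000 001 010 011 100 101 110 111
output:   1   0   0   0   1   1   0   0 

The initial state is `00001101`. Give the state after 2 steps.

11100010
00011001

00011001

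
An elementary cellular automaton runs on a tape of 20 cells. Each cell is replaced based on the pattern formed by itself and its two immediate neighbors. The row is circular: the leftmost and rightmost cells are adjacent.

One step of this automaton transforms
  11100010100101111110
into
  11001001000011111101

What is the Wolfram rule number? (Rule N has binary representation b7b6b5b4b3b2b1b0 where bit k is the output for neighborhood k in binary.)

169

position 1: 111 → 1  (bit 7 = 1)
position 2: 110 → 0  (bit 6 = 0)
position 7: 101 → 1  (bit 5 = 1)
position 3: 100 → 0  (bit 4 = 0)
position 0: 011 → 1  (bit 3 = 1)
position 6: 010 → 0  (bit 2 = 0)
position 5: 001 → 0  (bit 1 = 0)
position 4: 000 → 1  (bit 0 = 1)
bits b7..b0 = 10101001 = 169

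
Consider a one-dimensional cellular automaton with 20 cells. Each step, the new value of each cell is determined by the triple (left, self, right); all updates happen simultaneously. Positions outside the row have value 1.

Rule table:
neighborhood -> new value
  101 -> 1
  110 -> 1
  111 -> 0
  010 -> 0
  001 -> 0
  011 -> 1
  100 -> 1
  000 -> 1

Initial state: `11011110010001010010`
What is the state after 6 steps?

11001101101110111100

01110011001100101001
11011011101110010101
01111110111011001011
11000011101111100110
01111010111000110111
11001101101110111100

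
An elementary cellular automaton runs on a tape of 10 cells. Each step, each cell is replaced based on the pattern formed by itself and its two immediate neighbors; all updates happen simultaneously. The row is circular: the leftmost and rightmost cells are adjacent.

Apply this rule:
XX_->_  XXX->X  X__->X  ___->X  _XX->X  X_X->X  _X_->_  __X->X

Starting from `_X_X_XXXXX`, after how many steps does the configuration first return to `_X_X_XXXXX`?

X_X_XXXXX_
_X_XXXXX_X
X_XXXXX_X_
_XXXXX_X_X
XXXXX_X_X_
XXXX_X_X_X
XXX_X_X_XX
XX_X_X_XXX
X_X_X_XXXX
_X_X_XXXXX

10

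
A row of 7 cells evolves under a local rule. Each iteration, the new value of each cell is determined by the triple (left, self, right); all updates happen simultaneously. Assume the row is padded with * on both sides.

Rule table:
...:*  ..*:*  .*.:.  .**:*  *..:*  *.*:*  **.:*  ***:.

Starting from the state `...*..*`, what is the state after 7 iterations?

***.***

iteration 1: ***.***
iteration 2: ..***..
iteration 3: ***.***  (repeats iteration 1; period 2)
iteration 7: ***.***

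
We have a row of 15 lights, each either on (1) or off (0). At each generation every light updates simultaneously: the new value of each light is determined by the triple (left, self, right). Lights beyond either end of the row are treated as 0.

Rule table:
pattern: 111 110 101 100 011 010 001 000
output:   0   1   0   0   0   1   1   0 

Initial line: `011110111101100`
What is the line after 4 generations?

101010110101100

100010000100100
100110001101100
101010010100100
101010110101100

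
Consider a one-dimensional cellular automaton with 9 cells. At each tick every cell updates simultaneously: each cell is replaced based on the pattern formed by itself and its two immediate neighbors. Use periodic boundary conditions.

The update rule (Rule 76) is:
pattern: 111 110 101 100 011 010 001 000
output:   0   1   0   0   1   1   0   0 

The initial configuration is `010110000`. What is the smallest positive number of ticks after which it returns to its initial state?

010110000

1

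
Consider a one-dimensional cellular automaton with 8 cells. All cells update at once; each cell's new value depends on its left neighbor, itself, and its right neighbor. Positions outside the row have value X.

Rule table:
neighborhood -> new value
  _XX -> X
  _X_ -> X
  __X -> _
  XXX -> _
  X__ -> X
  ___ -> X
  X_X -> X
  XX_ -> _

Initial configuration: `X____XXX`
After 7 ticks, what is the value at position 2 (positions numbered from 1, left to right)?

_

_XXX_X__
XX__XXX_
__X_X__X
X_XXXX_X
_XX___XX
XX_XX_X_
__XX_XXX
position 2 holds _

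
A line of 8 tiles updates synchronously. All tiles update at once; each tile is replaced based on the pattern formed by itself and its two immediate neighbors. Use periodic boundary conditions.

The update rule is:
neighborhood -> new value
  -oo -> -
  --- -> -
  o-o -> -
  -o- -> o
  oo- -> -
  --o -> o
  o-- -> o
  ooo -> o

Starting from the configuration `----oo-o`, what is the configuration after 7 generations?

generation 1: o--o---o
generation 2: -oooo-o-
generation 3: o-oo--oo
generation 4: ----oo-o  (repeats generation 0; period 4)
generation 7: o-oo--oo

o-oo--oo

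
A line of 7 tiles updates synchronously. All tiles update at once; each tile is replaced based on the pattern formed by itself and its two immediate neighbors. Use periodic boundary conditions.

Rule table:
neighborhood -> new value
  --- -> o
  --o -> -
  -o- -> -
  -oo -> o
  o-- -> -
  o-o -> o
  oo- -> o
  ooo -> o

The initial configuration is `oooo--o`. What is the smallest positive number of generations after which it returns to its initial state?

oooo--o

1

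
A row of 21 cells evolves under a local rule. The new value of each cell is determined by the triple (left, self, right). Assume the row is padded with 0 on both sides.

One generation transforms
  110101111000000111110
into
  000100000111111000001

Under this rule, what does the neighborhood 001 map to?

At position 14 the neighborhood is 001; the next row has 1 there.

1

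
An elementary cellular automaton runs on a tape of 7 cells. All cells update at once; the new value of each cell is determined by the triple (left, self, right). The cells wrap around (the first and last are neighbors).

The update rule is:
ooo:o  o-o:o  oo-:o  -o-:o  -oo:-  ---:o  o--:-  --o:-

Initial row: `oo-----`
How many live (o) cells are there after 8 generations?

generation 1: -o-ooo-
generation 2: -oo-oo-
generation 3: --oo-o-
generation 4: o--ooo-
generation 5: o---ooo
generation 6: o-o--oo
generation 7: ooo---o
generation 8: ooo-o--
count of o: 4

4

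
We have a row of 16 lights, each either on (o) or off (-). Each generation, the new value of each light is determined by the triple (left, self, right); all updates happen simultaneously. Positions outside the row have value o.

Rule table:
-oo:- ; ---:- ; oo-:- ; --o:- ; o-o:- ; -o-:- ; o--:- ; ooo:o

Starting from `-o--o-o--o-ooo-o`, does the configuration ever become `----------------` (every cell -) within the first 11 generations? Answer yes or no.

generation 1: ------------o---
generation 2: ----------------
all cells are - at generation 2

yes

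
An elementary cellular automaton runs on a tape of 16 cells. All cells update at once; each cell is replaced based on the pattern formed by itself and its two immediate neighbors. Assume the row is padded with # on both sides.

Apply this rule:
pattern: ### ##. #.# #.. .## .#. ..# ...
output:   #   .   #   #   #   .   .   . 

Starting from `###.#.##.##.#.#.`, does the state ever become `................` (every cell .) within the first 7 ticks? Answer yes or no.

tick 1: ##.#.##.##.#.#.#
tick 2: #.#.##.##.#.#.##
tick 3: .#.##.##.#.#.###
tick 4: #.##.##.#.#.####
tick 5: .##.##.#.#.#####
tick 6: ##.##.#.#.######
tick 7: #.##.#.#.#######
tick 7 is #.##.#.#.#######, still not uniform .

no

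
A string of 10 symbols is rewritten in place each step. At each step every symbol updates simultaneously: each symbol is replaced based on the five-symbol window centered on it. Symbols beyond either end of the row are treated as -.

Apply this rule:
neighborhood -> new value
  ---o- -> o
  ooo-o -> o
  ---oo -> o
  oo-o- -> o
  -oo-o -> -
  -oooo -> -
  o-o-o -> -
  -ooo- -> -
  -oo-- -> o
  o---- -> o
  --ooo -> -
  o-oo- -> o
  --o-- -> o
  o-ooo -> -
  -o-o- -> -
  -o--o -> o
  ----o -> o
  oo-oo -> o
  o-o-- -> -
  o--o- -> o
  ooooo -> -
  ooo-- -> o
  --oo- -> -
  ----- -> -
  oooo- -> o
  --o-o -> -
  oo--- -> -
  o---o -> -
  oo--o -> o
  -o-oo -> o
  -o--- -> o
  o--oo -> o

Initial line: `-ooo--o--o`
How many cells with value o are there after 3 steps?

o--ooooooo
ooo-----oo
--o-o-oo-o
count of o: 5

5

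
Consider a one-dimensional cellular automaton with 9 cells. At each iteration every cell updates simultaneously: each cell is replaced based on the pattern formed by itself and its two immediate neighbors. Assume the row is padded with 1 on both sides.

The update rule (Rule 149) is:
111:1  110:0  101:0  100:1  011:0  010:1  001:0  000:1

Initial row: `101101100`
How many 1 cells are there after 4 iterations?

000000010
111111010
111110010
111101010
count of 1: 6

6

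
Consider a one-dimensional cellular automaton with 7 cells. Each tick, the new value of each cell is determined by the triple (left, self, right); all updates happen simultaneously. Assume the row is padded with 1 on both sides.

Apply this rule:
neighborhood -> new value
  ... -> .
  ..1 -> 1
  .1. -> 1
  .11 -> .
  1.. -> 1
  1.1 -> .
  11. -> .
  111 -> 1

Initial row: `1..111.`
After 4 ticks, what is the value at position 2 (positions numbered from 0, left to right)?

1

tick 1: .11.1..
tick 2: ....111
tick 3: 1..1.11
tick 4: .111..1
position 2 holds 1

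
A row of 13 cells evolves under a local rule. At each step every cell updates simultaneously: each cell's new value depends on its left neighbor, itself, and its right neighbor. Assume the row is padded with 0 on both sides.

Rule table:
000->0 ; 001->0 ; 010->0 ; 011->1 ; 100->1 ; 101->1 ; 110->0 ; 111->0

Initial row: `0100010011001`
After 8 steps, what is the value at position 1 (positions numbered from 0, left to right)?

0010001010100
0001000101010
0000100010101
0000010001010
0000001000101
0000000100010
0000000010001
0000000001000
position 1 holds 0

0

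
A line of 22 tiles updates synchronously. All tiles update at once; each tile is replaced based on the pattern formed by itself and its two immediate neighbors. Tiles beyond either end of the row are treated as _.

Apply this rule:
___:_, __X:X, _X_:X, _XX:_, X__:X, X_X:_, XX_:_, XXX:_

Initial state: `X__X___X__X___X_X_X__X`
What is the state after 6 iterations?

____________X_______X_

XXXXX_XXXXXX_XX_X_XXXX
________________X_____
_______________XXX____
______________X___X___
_____________XXX_XXX__
____________X_______X_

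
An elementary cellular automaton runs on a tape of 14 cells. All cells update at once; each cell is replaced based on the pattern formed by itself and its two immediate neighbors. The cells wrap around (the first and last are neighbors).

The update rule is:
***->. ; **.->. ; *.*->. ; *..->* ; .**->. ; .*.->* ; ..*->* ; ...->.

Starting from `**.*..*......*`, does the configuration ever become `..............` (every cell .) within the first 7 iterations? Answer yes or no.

no

iteration 1: ...*****....*.
iteration 2: ..*.....*..***
iteration 3: ****...****...
iteration 4: ....*.*....*.*
iteration 5: *..**.**..**.*
iteration 6: .**.....**....
iteration 7: *..*...*..*...
iteration 7 is *..*...*..*..., still not uniform .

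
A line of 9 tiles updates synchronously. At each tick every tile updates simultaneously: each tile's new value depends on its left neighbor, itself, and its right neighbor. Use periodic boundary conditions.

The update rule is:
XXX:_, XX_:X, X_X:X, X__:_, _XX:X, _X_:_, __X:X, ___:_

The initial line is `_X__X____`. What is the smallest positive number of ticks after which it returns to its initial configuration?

9

X__X_____
__X_____X
_X_____X_
X_____X__
_____X__X
____X__X_
___X__X__
__X__X___
_X__X____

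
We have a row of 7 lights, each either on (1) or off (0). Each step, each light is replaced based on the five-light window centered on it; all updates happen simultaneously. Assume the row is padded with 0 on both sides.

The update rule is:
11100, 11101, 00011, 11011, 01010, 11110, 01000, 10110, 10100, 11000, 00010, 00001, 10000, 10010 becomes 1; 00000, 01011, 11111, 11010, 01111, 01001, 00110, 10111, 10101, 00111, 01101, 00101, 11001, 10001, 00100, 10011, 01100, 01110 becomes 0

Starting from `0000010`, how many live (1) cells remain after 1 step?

0001101
count of 1: 3

3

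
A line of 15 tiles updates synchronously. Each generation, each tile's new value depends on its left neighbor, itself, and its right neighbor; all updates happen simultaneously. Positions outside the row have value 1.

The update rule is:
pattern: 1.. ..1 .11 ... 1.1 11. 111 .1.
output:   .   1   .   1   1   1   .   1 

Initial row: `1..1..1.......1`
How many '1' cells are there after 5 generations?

1.11.11.111111.
11.11.11.....11
.11.11.1.1111..
1.11.1111...1.1
11.11...1.1111.
count of 1: 9

9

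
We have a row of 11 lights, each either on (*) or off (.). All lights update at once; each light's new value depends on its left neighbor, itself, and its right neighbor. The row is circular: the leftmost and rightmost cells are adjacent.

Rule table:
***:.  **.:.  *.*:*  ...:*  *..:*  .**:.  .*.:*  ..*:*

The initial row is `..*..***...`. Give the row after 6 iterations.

.....***...

*****...***
.....***...
*****...***  (repeats iteration 1; period 2)
iteration 6: .....***...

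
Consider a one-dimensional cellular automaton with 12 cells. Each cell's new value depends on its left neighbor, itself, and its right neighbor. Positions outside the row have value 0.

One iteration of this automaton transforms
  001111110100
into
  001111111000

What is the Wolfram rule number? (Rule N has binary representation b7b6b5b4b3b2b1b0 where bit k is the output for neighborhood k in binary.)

position 3: 111 → 1  (bit 7 = 1)
position 7: 110 → 1  (bit 6 = 1)
position 8: 101 → 1  (bit 5 = 1)
position 10: 100 → 0  (bit 4 = 0)
position 2: 011 → 1  (bit 3 = 1)
position 9: 010 → 0  (bit 2 = 0)
position 1: 001 → 0  (bit 1 = 0)
position 0: 000 → 0  (bit 0 = 0)
bits b7..b0 = 11101000 = 232

232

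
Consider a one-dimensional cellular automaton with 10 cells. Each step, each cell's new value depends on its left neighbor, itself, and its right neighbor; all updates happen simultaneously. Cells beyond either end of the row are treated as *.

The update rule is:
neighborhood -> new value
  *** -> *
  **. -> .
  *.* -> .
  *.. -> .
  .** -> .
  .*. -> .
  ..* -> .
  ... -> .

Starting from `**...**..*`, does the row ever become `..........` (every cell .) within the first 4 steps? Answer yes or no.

yes

*.........
..........
all cells are . at step 2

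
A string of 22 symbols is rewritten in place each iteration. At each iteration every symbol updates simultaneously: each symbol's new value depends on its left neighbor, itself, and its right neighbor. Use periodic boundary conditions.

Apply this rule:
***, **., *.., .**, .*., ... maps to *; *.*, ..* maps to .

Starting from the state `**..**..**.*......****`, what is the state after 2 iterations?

***.***.**.******.****

***.***.**.******.****
***.***.**.******.****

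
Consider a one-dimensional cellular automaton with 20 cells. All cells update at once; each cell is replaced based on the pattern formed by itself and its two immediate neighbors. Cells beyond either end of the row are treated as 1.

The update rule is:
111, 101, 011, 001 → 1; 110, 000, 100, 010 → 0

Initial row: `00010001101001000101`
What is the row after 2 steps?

step 1: 00100011010010001011
step 2: 01000110100100010111

01000110100100010111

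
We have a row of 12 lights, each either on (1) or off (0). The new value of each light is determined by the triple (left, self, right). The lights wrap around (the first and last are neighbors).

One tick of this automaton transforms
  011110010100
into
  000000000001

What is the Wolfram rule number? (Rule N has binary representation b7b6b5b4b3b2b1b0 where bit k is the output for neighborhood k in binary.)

position 2: 111 → 0  (bit 7 = 0)
position 4: 110 → 0  (bit 6 = 0)
position 8: 101 → 0  (bit 5 = 0)
position 5: 100 → 0  (bit 4 = 0)
position 1: 011 → 0  (bit 3 = 0)
position 7: 010 → 0  (bit 2 = 0)
position 0: 001 → 0  (bit 1 = 0)
position 11: 000 → 1  (bit 0 = 1)
bits b7..b0 = 00000001 = 1

1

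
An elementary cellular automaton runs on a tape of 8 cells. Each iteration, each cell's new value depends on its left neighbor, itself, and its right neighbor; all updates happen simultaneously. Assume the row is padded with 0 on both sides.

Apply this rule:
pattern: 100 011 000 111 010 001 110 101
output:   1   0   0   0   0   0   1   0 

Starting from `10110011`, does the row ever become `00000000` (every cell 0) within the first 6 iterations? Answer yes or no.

iteration 1: 00011001
iteration 2: 00001100
iteration 3: 00000110
iteration 4: 00000011
iteration 5: 00000001
iteration 6: 00000000
all cells are 0 at iteration 6

yes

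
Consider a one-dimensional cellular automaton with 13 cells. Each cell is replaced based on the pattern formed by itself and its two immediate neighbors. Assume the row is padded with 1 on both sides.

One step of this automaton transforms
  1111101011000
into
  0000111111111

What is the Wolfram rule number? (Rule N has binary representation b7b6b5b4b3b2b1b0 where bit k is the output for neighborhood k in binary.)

127

position 0: 111 → 0  (bit 7 = 0)
position 4: 110 → 1  (bit 6 = 1)
position 5: 101 → 1  (bit 5 = 1)
position 10: 100 → 1  (bit 4 = 1)
position 8: 011 → 1  (bit 3 = 1)
position 6: 010 → 1  (bit 2 = 1)
position 12: 001 → 1  (bit 1 = 1)
position 11: 000 → 1  (bit 0 = 1)
bits b7..b0 = 01111111 = 127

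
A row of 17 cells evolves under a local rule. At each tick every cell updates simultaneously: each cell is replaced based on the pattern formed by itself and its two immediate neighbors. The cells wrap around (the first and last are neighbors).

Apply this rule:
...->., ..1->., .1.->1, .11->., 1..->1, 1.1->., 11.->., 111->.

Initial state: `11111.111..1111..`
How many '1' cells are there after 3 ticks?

2

.........1.....1.
.........11....11
1..........1.....
count of 1: 2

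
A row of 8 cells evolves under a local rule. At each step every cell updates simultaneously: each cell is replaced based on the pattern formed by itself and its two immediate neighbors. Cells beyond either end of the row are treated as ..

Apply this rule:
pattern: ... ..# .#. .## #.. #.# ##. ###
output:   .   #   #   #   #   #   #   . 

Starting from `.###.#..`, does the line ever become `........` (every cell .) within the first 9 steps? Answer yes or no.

step 1: ##.####.
step 2: ####..##
step 3: #..#####
step 4: ####...#
step 5: #..##.##
step 6: ########
step 7: #......#
step 8: ##....##
step 9: ###..###
step 9 is ###..###, still not uniform .

no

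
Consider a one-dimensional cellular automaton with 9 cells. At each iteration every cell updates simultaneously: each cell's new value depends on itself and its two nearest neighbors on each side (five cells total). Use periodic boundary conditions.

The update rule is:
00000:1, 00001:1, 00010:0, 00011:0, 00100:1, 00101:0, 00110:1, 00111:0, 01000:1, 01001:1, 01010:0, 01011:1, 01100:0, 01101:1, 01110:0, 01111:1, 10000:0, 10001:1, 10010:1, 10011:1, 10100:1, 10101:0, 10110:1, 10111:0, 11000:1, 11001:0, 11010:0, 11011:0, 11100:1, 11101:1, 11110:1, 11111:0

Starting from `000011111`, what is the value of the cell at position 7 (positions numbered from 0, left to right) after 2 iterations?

101001011
101110100
position 7 holds 0

0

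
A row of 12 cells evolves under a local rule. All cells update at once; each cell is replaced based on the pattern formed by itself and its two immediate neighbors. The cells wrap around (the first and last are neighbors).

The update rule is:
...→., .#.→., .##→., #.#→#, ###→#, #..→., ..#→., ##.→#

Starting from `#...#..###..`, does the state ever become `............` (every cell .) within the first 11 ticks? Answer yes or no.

yes

........##..
.........#..
............
all cells are . at tick 3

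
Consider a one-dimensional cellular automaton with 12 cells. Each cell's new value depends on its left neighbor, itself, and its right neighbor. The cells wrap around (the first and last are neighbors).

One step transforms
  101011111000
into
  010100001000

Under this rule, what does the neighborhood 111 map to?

0

At position 5 the neighborhood is 111; the next row has 0 there.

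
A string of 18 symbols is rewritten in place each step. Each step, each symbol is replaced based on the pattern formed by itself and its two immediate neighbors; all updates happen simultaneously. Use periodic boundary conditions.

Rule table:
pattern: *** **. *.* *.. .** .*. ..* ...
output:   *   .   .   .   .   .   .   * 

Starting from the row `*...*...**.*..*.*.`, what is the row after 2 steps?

*...*...**********

step 1: ..*...*...........
step 2: *...*...**********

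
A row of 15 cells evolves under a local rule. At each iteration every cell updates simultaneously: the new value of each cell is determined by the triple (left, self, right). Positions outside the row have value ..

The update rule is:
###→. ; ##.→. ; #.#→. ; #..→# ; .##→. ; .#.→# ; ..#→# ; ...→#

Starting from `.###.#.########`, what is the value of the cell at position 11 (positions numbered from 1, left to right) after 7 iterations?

.

#....#.........
###############
...............
###############  (repeats iteration 2; period 2)
iteration 7: ...............
position 11 holds .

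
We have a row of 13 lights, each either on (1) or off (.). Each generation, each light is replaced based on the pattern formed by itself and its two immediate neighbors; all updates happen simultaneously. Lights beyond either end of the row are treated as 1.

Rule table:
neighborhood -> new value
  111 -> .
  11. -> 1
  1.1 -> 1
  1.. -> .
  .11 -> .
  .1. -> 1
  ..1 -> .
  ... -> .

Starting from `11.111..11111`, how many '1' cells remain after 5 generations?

generation 1: .11..1.......
generation 2: 1.1..1.......
generation 3: 111..1.......
generation 4: ..1..1.......
generation 5: ..1..1.......
count of 1: 2

2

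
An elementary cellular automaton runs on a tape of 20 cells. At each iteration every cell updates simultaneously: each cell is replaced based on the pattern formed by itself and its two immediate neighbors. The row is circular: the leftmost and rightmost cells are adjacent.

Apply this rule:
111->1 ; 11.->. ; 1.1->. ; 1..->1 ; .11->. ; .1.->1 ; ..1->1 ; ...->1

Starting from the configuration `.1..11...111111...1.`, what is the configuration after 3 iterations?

1111..111.1111.11111
111.11.1...11...1111
11.....1111..111.111

11.....1111..111.111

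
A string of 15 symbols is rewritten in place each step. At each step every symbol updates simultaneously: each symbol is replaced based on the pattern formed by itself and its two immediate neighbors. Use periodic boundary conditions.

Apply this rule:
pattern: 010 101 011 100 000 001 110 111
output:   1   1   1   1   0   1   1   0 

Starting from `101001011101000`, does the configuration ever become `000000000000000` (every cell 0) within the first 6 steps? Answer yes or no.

no

step 1: 111111110111101
step 2: 000000011100111
step 3: 100000110111101
step 4: 110001111100111
step 5: 011011000111100
step 6: 111111101100110
step 6 is 111111101100110, still not uniform 0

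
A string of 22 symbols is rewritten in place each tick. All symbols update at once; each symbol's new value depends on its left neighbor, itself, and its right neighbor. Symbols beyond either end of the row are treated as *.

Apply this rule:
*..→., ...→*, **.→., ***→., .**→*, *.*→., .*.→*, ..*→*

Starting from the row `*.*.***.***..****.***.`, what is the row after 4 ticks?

..*.*...*...**....*...
.**.*.***.***..****.**
.*..*.*...*...**....*.
.*.**.*.***.***..****.

.*.**.*.***.***..****.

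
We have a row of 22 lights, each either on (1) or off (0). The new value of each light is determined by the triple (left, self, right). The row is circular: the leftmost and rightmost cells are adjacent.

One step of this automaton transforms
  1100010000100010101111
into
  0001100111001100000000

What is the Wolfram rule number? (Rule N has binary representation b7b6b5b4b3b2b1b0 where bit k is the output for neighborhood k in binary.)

position 0: 111 → 0  (bit 7 = 0)
position 1: 110 → 0  (bit 6 = 0)
position 15: 101 → 0  (bit 5 = 0)
position 2: 100 → 0  (bit 4 = 0)
position 18: 011 → 0  (bit 3 = 0)
position 5: 010 → 0  (bit 2 = 0)
position 4: 001 → 1  (bit 1 = 1)
position 3: 000 → 1  (bit 0 = 1)
bits b7..b0 = 00000011 = 3

3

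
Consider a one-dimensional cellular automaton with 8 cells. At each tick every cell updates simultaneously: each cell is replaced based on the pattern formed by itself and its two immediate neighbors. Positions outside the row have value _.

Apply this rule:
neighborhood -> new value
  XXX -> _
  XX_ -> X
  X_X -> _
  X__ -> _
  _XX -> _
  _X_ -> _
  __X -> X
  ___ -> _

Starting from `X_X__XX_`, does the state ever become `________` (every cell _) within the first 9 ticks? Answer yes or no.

tick 1: ____X_X_
tick 2: ___X____
tick 3: __X_____
tick 4: _X______
tick 5: X_______
tick 6: ________
all cells are _ at tick 6

yes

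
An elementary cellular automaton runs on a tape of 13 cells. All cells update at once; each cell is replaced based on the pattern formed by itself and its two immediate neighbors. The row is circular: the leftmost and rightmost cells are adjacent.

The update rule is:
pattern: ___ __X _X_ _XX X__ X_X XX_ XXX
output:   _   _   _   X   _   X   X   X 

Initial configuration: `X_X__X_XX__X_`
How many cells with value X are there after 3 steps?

3

step 1: _X____XXX___X
step 2: X_____XXX____
step 3: ______XXX____
count of X: 3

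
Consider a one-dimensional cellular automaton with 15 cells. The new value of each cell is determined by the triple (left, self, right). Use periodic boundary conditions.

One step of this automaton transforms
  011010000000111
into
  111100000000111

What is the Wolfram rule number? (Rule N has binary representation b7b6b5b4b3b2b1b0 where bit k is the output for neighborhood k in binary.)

position 13: 111 → 1  (bit 7 = 1)
position 2: 110 → 1  (bit 6 = 1)
position 0: 101 → 1  (bit 5 = 1)
position 5: 100 → 0  (bit 4 = 0)
position 1: 011 → 1  (bit 3 = 1)
position 4: 010 → 0  (bit 2 = 0)
position 11: 001 → 0  (bit 1 = 0)
position 6: 000 → 0  (bit 0 = 0)
bits b7..b0 = 11101000 = 232

232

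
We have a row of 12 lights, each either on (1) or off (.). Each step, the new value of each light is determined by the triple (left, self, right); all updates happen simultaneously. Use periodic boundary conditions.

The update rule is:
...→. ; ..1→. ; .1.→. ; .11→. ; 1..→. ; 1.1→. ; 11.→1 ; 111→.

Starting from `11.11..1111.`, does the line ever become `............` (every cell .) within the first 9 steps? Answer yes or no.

yes

step 1: .1..1.....1.
step 2: ............
all cells are . at step 2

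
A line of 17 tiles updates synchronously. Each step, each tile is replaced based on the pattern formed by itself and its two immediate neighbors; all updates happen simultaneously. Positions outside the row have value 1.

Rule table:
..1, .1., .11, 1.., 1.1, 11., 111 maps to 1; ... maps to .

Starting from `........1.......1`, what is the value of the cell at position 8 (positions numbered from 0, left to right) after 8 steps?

1

1......111.....11
11....11111...111
111..1111111.1111
11111111111111111
11111111111111111  (fixed point — unchanged through step 8)
position 8 holds 1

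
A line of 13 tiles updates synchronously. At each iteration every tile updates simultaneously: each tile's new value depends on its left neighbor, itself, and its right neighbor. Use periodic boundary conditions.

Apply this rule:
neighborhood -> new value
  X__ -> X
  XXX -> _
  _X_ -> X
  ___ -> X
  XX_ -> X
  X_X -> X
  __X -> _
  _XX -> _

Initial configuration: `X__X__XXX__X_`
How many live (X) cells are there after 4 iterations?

6

iteration 1: XX_XX___XX_XX
iteration 2: _XX_XXX__XX__
iteration 3: __XX__XX__XXX
iteration 4: X__XX__XX___X
count of X: 6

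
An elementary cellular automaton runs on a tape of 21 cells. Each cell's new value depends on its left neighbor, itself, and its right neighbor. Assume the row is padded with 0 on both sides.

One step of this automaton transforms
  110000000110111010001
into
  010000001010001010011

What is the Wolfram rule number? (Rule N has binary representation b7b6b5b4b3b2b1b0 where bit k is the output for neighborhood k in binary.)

position 13: 111 → 0  (bit 7 = 0)
position 1: 110 → 1  (bit 6 = 1)
position 11: 101 → 0  (bit 5 = 0)
position 2: 100 → 0  (bit 4 = 0)
position 0: 011 → 0  (bit 3 = 0)
position 16: 010 → 1  (bit 2 = 1)
position 8: 001 → 1  (bit 1 = 1)
position 3: 000 → 0  (bit 0 = 0)
bits b7..b0 = 01000110 = 70

70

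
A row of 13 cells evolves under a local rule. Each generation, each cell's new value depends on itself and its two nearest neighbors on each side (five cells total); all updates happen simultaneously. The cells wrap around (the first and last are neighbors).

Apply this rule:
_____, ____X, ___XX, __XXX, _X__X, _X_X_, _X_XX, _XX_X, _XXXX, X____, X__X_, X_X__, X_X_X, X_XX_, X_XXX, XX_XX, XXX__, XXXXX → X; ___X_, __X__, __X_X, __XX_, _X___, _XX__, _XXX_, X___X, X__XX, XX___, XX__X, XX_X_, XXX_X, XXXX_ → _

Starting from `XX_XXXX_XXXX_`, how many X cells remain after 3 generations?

8

generation 1: XXXXX__XXX__X
generation 2: XXX_X__X_X__X
generation 3: X___XXX_XXX_X
count of X: 8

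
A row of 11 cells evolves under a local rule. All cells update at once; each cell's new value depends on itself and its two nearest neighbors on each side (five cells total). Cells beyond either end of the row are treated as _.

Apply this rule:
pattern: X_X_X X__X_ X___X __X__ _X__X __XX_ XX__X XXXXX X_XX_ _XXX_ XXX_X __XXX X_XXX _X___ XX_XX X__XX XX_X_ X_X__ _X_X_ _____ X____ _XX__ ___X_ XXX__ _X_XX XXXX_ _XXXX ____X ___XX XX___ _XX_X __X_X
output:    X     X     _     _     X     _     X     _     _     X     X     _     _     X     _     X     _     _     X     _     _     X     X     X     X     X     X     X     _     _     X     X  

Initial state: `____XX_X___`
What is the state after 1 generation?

__X__X__X__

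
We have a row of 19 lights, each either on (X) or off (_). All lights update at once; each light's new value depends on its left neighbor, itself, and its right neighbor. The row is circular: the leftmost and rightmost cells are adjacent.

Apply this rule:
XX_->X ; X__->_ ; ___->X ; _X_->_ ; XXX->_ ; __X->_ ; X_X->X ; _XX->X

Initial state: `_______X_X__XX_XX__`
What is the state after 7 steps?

__XXXXXXX_X____X_XX

XXXXXX__X___XXXXX_X
_____X____X_X___XXX
_XXX___XX__X__X_X_X
XX_X_X_XX______X_X_
XXX_X_XXX_XXXX__X_X
__XX_XX_XXX__X___XX
__XXXXXXX_X____X_XX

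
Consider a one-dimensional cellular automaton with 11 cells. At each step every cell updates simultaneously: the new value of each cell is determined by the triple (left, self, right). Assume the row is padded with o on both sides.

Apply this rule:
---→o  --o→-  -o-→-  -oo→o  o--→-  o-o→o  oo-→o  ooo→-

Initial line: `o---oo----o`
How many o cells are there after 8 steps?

8

o-o-oo-oo-o
oo-oooooooo
-ooo-------
oo-o-ooooo-
-oo-oo---oo
oooooo-o-o-
-----oo-o-o
-ooo-ooo-oo
count of o: 8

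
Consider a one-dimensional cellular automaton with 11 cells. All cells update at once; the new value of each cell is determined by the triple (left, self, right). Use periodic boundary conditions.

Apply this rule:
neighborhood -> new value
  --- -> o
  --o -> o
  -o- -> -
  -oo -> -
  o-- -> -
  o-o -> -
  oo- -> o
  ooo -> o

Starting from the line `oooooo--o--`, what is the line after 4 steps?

-o--oo--o-o

-ooooo-o--o
--oooo---o-
oo-ooo-oo--
-o--oo--o-o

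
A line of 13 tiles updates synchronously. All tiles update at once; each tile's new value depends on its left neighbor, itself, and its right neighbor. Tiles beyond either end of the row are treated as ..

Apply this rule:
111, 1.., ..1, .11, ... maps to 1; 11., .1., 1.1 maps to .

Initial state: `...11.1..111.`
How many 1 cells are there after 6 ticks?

1111...1111.1
111.111111...
11..11111.111
1.111111..11.
..11111.111.1
111111..11...
count of 1: 8

8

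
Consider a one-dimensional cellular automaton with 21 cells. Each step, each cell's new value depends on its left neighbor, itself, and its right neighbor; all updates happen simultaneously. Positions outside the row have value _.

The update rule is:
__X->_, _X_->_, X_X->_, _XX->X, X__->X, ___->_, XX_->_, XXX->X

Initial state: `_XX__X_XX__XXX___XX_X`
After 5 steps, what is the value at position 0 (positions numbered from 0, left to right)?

step 1: _X_X___X_X_XX_X__X___
step 2: ____X______X___X__X__
step 3: _____X______X___X__X_
step 4: ______X______X___X__X
step 5: _______X______X___X__
position 0 holds _

_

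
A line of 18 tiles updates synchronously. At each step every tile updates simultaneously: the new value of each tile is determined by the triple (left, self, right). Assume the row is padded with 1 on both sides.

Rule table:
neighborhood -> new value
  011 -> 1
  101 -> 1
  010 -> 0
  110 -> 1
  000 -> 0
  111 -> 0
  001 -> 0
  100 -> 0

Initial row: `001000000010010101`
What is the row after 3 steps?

000000000000001011
000000000000000110
000000000000000111

000000000000000111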